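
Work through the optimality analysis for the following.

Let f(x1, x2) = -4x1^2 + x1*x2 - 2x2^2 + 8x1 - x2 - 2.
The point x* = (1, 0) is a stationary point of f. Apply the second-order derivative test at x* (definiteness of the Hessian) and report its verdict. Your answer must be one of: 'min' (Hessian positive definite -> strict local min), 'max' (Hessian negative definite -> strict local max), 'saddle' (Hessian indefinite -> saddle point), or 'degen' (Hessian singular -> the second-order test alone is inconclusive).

Compute the Hessian H = grad^2 f:
  H = [[-8, 1], [1, -4]]
Verify stationarity: grad f(x*) = H x* + g = (0, 0).
Eigenvalues of H: -8.2361, -3.7639.
Both eigenvalues < 0, so H is negative definite -> x* is a strict local max.

max


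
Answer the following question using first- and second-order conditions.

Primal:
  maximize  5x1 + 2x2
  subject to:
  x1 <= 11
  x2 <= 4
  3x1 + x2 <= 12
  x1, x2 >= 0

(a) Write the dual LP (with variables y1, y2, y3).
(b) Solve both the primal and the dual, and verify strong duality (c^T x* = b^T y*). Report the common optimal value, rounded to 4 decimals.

The standard primal-dual pair for 'max c^T x s.t. A x <= b, x >= 0' is:
  Dual:  min b^T y  s.t.  A^T y >= c,  y >= 0.

So the dual LP is:
  minimize  11y1 + 4y2 + 12y3
  subject to:
    y1 + 3y3 >= 5
    y2 + y3 >= 2
    y1, y2, y3 >= 0

Solving the primal: x* = (2.6667, 4).
  primal value c^T x* = 21.3333.
Solving the dual: y* = (0, 0.3333, 1.6667).
  dual value b^T y* = 21.3333.
Strong duality: c^T x* = b^T y*. Confirmed.

21.3333


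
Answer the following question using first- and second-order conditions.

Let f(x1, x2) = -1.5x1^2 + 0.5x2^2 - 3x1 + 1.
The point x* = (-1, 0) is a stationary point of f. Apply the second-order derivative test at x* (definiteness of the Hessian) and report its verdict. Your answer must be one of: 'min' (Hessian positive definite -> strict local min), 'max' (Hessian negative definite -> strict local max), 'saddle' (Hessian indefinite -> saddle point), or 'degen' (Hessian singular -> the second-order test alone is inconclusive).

Compute the Hessian H = grad^2 f:
  H = [[-3, 0], [0, 1]]
Verify stationarity: grad f(x*) = H x* + g = (0, 0).
Eigenvalues of H: -3, 1.
Eigenvalues have mixed signs, so H is indefinite -> x* is a saddle point.

saddle


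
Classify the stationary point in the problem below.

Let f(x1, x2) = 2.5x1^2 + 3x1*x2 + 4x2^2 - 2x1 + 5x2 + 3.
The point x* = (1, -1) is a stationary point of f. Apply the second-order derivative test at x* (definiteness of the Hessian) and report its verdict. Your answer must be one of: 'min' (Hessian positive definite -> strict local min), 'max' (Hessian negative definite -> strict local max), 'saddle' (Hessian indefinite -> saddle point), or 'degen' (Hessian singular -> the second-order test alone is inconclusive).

Compute the Hessian H = grad^2 f:
  H = [[5, 3], [3, 8]]
Verify stationarity: grad f(x*) = H x* + g = (0, 0).
Eigenvalues of H: 3.1459, 9.8541.
Both eigenvalues > 0, so H is positive definite -> x* is a strict local min.

min


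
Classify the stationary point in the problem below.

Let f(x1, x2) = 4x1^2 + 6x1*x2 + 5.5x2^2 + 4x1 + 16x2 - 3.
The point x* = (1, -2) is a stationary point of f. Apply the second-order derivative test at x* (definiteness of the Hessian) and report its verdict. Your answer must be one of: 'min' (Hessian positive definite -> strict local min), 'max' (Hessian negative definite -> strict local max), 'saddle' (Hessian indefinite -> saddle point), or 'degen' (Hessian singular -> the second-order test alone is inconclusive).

Compute the Hessian H = grad^2 f:
  H = [[8, 6], [6, 11]]
Verify stationarity: grad f(x*) = H x* + g = (0, 0).
Eigenvalues of H: 3.3153, 15.6847.
Both eigenvalues > 0, so H is positive definite -> x* is a strict local min.

min


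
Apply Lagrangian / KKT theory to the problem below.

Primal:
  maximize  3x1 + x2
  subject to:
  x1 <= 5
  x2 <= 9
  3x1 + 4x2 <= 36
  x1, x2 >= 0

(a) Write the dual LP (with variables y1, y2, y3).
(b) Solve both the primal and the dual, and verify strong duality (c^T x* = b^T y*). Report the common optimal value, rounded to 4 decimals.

The standard primal-dual pair for 'max c^T x s.t. A x <= b, x >= 0' is:
  Dual:  min b^T y  s.t.  A^T y >= c,  y >= 0.

So the dual LP is:
  minimize  5y1 + 9y2 + 36y3
  subject to:
    y1 + 3y3 >= 3
    y2 + 4y3 >= 1
    y1, y2, y3 >= 0

Solving the primal: x* = (5, 5.25).
  primal value c^T x* = 20.25.
Solving the dual: y* = (2.25, 0, 0.25).
  dual value b^T y* = 20.25.
Strong duality: c^T x* = b^T y*. Confirmed.

20.25


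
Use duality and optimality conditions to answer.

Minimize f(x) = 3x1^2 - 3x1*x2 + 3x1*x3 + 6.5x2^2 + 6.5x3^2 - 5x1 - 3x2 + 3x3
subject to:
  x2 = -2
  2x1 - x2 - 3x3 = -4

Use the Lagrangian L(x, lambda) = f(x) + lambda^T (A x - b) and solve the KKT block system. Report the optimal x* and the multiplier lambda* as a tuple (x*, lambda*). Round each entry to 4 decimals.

Form the Lagrangian:
  L(x, lambda) = (1/2) x^T Q x + c^T x + lambda^T (A x - b)
Stationarity (grad_x L = 0): Q x + c + A^T lambda = 0.
Primal feasibility: A x = b.

This gives the KKT block system:
  [ Q   A^T ] [ x     ]   [-c ]
  [ A    0  ] [ lambda ] = [ b ]

Solving the linear system:
  x*      = (-1.669, -2, 0.8873)
  lambda* = (27.169, 3.1761)
  f(x*)   = 42.0246

x* = (-1.669, -2, 0.8873), lambda* = (27.169, 3.1761)


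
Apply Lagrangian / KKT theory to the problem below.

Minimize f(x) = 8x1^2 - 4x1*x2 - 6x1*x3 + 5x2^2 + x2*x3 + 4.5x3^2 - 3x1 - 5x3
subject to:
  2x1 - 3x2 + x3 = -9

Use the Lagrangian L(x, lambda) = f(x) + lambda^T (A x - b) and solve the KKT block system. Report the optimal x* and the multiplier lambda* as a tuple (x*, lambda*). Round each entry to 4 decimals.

Form the Lagrangian:
  L(x, lambda) = (1/2) x^T Q x + c^T x + lambda^T (A x - b)
Stationarity (grad_x L = 0): Q x + c + A^T lambda = 0.
Primal feasibility: A x = b.

This gives the KKT block system:
  [ Q   A^T ] [ x     ]   [-c ]
  [ A    0  ] [ lambda ] = [ b ]

Solving the linear system:
  x*      = (-0.625, 2.25, -1)
  lambda* = (8)
  f(x*)   = 39.4375

x* = (-0.625, 2.25, -1), lambda* = (8)


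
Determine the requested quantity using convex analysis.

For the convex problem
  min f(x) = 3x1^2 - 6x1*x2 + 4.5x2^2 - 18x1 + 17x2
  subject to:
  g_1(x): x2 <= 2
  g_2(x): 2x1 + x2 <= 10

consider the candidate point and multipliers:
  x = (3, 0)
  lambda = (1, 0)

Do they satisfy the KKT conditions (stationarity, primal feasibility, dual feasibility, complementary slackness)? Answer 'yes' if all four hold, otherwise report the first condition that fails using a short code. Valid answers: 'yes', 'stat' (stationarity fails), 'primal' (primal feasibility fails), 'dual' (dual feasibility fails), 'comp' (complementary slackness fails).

Gradient of f: grad f(x) = Q x + c = (0, -1)
Constraint values g_i(x) = a_i^T x - b_i:
  g_1((3, 0)) = -2
  g_2((3, 0)) = -4
Stationarity residual: grad f(x) + sum_i lambda_i a_i = (0, 0)
  -> stationarity OK
Primal feasibility (all g_i <= 0): OK
Dual feasibility (all lambda_i >= 0): OK
Complementary slackness (lambda_i * g_i(x) = 0 for all i): FAILS

Verdict: the first failing condition is complementary_slackness -> comp.

comp


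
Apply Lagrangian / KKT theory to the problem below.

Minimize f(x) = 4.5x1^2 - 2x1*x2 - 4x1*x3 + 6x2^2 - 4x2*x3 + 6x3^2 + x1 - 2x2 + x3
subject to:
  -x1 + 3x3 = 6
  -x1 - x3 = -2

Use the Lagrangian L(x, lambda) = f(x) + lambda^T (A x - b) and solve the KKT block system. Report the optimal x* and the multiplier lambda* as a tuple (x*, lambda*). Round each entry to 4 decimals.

Form the Lagrangian:
  L(x, lambda) = (1/2) x^T Q x + c^T x + lambda^T (A x - b)
Stationarity (grad_x L = 0): Q x + c + A^T lambda = 0.
Primal feasibility: A x = b.

This gives the KKT block system:
  [ Q   A^T ] [ x     ]   [-c ]
  [ A    0  ] [ lambda ] = [ b ]

Solving the linear system:
  x*      = (0, 0.8333, 2)
  lambda* = (-7.5833, -1.0833)
  f(x*)   = 21.8333

x* = (0, 0.8333, 2), lambda* = (-7.5833, -1.0833)


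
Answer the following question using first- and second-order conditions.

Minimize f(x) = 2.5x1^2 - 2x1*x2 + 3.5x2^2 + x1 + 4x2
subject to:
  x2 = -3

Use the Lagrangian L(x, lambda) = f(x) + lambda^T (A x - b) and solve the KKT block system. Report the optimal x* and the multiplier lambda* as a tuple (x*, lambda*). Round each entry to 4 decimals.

Form the Lagrangian:
  L(x, lambda) = (1/2) x^T Q x + c^T x + lambda^T (A x - b)
Stationarity (grad_x L = 0): Q x + c + A^T lambda = 0.
Primal feasibility: A x = b.

This gives the KKT block system:
  [ Q   A^T ] [ x     ]   [-c ]
  [ A    0  ] [ lambda ] = [ b ]

Solving the linear system:
  x*      = (-1.4, -3)
  lambda* = (14.2)
  f(x*)   = 14.6

x* = (-1.4, -3), lambda* = (14.2)


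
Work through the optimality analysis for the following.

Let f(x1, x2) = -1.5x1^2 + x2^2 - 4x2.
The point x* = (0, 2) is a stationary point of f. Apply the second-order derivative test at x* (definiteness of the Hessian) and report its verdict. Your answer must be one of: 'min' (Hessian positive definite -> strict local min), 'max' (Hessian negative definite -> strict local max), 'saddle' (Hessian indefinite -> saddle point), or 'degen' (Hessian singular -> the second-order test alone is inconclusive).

Compute the Hessian H = grad^2 f:
  H = [[-3, 0], [0, 2]]
Verify stationarity: grad f(x*) = H x* + g = (0, 0).
Eigenvalues of H: -3, 2.
Eigenvalues have mixed signs, so H is indefinite -> x* is a saddle point.

saddle


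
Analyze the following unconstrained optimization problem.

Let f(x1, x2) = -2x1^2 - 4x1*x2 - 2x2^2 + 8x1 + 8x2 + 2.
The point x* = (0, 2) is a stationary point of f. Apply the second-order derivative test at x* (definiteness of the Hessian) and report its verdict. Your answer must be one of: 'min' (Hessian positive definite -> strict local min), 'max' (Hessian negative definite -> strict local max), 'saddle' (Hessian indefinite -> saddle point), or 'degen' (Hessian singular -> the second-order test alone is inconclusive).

Compute the Hessian H = grad^2 f:
  H = [[-4, -4], [-4, -4]]
Verify stationarity: grad f(x*) = H x* + g = (0, 0).
Eigenvalues of H: -8, 0.
H has a zero eigenvalue (singular; negative semidefinite but not definite), so H is neither positive definite, negative definite, nor indefinite. The second-order test alone is inconclusive -> degen.
(Indeed, f is constant along the null direction of H through x*, so x* is not a strict local extremum.)

degen


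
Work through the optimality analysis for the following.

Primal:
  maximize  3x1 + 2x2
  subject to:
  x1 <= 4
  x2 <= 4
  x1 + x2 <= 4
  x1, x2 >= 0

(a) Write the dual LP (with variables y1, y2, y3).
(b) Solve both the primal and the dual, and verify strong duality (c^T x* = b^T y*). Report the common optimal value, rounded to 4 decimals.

The standard primal-dual pair for 'max c^T x s.t. A x <= b, x >= 0' is:
  Dual:  min b^T y  s.t.  A^T y >= c,  y >= 0.

So the dual LP is:
  minimize  4y1 + 4y2 + 4y3
  subject to:
    y1 + y3 >= 3
    y2 + y3 >= 2
    y1, y2, y3 >= 0

Solving the primal: x* = (4, 0).
  primal value c^T x* = 12.
Solving the dual: y* = (1, 0, 2).
  dual value b^T y* = 12.
Strong duality: c^T x* = b^T y*. Confirmed.

12


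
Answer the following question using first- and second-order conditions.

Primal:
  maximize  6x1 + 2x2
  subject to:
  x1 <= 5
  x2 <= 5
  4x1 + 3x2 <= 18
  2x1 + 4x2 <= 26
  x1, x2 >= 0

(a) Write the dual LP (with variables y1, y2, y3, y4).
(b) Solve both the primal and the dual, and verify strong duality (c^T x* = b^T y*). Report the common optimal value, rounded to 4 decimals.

The standard primal-dual pair for 'max c^T x s.t. A x <= b, x >= 0' is:
  Dual:  min b^T y  s.t.  A^T y >= c,  y >= 0.

So the dual LP is:
  minimize  5y1 + 5y2 + 18y3 + 26y4
  subject to:
    y1 + 4y3 + 2y4 >= 6
    y2 + 3y3 + 4y4 >= 2
    y1, y2, y3, y4 >= 0

Solving the primal: x* = (4.5, 0).
  primal value c^T x* = 27.
Solving the dual: y* = (0, 0, 1.5, 0).
  dual value b^T y* = 27.
Strong duality: c^T x* = b^T y*. Confirmed.

27


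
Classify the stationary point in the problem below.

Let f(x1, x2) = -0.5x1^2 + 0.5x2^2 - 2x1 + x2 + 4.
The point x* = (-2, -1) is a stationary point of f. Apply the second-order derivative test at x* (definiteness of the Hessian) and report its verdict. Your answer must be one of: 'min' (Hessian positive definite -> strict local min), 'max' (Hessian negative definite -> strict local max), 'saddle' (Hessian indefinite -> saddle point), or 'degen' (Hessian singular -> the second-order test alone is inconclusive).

Compute the Hessian H = grad^2 f:
  H = [[-1, 0], [0, 1]]
Verify stationarity: grad f(x*) = H x* + g = (0, 0).
Eigenvalues of H: -1, 1.
Eigenvalues have mixed signs, so H is indefinite -> x* is a saddle point.

saddle


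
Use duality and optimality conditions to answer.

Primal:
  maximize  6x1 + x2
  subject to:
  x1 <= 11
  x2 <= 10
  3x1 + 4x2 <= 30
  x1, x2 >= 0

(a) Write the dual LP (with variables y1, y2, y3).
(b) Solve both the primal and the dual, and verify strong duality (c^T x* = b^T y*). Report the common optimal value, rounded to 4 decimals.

The standard primal-dual pair for 'max c^T x s.t. A x <= b, x >= 0' is:
  Dual:  min b^T y  s.t.  A^T y >= c,  y >= 0.

So the dual LP is:
  minimize  11y1 + 10y2 + 30y3
  subject to:
    y1 + 3y3 >= 6
    y2 + 4y3 >= 1
    y1, y2, y3 >= 0

Solving the primal: x* = (10, 0).
  primal value c^T x* = 60.
Solving the dual: y* = (0, 0, 2).
  dual value b^T y* = 60.
Strong duality: c^T x* = b^T y*. Confirmed.

60


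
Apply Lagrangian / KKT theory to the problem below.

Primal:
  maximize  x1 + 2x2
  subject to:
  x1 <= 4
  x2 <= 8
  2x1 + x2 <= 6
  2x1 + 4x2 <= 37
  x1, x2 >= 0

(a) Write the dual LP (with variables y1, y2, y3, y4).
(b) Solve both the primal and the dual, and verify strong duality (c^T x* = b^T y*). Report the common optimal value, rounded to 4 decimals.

The standard primal-dual pair for 'max c^T x s.t. A x <= b, x >= 0' is:
  Dual:  min b^T y  s.t.  A^T y >= c,  y >= 0.

So the dual LP is:
  minimize  4y1 + 8y2 + 6y3 + 37y4
  subject to:
    y1 + 2y3 + 2y4 >= 1
    y2 + y3 + 4y4 >= 2
    y1, y2, y3, y4 >= 0

Solving the primal: x* = (0, 6).
  primal value c^T x* = 12.
Solving the dual: y* = (0, 0, 2, 0).
  dual value b^T y* = 12.
Strong duality: c^T x* = b^T y*. Confirmed.

12


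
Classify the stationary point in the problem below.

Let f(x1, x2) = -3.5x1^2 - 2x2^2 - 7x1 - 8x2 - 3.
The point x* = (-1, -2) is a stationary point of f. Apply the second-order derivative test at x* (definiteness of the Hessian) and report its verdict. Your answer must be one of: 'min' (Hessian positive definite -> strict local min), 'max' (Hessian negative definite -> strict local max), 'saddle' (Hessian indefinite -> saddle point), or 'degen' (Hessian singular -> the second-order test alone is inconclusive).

Compute the Hessian H = grad^2 f:
  H = [[-7, 0], [0, -4]]
Verify stationarity: grad f(x*) = H x* + g = (0, 0).
Eigenvalues of H: -7, -4.
Both eigenvalues < 0, so H is negative definite -> x* is a strict local max.

max


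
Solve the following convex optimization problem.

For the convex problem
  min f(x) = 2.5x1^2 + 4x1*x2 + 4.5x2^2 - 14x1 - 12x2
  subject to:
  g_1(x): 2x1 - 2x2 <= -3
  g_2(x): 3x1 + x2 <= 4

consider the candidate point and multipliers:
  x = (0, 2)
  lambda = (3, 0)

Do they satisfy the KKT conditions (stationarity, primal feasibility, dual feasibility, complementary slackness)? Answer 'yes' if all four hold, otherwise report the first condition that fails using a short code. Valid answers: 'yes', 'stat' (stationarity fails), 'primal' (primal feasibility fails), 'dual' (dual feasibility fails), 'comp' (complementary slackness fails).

Gradient of f: grad f(x) = Q x + c = (-6, 6)
Constraint values g_i(x) = a_i^T x - b_i:
  g_1((0, 2)) = -1
  g_2((0, 2)) = -2
Stationarity residual: grad f(x) + sum_i lambda_i a_i = (0, 0)
  -> stationarity OK
Primal feasibility (all g_i <= 0): OK
Dual feasibility (all lambda_i >= 0): OK
Complementary slackness (lambda_i * g_i(x) = 0 for all i): FAILS

Verdict: the first failing condition is complementary_slackness -> comp.

comp


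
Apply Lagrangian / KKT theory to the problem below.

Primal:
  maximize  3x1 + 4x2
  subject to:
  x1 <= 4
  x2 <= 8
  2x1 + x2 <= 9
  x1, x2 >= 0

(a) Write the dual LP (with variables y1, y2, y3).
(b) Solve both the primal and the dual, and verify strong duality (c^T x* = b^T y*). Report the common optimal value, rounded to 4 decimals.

The standard primal-dual pair for 'max c^T x s.t. A x <= b, x >= 0' is:
  Dual:  min b^T y  s.t.  A^T y >= c,  y >= 0.

So the dual LP is:
  minimize  4y1 + 8y2 + 9y3
  subject to:
    y1 + 2y3 >= 3
    y2 + y3 >= 4
    y1, y2, y3 >= 0

Solving the primal: x* = (0.5, 8).
  primal value c^T x* = 33.5.
Solving the dual: y* = (0, 2.5, 1.5).
  dual value b^T y* = 33.5.
Strong duality: c^T x* = b^T y*. Confirmed.

33.5


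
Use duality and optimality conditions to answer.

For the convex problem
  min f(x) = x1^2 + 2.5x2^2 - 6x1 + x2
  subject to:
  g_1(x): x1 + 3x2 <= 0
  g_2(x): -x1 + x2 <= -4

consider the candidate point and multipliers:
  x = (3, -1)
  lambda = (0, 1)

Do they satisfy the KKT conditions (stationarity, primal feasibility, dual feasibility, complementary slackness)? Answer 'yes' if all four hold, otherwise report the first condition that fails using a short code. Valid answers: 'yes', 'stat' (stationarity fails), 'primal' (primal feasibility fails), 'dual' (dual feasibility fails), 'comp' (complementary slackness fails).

Gradient of f: grad f(x) = Q x + c = (0, -4)
Constraint values g_i(x) = a_i^T x - b_i:
  g_1((3, -1)) = 0
  g_2((3, -1)) = 0
Stationarity residual: grad f(x) + sum_i lambda_i a_i = (-1, -3)
  -> stationarity FAILS
Primal feasibility (all g_i <= 0): OK
Dual feasibility (all lambda_i >= 0): OK
Complementary slackness (lambda_i * g_i(x) = 0 for all i): OK

Verdict: the first failing condition is stationarity -> stat.

stat


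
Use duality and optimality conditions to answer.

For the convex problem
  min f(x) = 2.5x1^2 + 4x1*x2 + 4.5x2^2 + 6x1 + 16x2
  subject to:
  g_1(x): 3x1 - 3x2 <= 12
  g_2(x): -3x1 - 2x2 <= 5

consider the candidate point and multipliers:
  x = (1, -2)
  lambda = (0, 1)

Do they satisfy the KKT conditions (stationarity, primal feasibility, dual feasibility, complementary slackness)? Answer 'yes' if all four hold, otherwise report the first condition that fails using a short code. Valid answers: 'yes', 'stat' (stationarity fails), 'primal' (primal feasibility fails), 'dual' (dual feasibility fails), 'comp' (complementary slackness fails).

Gradient of f: grad f(x) = Q x + c = (3, 2)
Constraint values g_i(x) = a_i^T x - b_i:
  g_1((1, -2)) = -3
  g_2((1, -2)) = -4
Stationarity residual: grad f(x) + sum_i lambda_i a_i = (0, 0)
  -> stationarity OK
Primal feasibility (all g_i <= 0): OK
Dual feasibility (all lambda_i >= 0): OK
Complementary slackness (lambda_i * g_i(x) = 0 for all i): FAILS

Verdict: the first failing condition is complementary_slackness -> comp.

comp


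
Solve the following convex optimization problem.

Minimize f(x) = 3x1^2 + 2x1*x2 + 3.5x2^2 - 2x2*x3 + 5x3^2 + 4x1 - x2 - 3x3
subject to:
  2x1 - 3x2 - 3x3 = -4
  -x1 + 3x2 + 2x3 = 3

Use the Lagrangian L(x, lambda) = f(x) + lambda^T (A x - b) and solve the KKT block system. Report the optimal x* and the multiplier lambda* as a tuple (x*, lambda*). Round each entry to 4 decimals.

Form the Lagrangian:
  L(x, lambda) = (1/2) x^T Q x + c^T x + lambda^T (A x - b)
Stationarity (grad_x L = 0): Q x + c + A^T lambda = 0.
Primal feasibility: A x = b.

This gives the KKT block system:
  [ Q   A^T ] [ x     ]   [-c ]
  [ A    0  ] [ lambda ] = [ b ]

Solving the linear system:
  x*      = (-0.6689, 0.5563, 0.3311)
  lambda* = (-1.3974, -1.6954)
  f(x*)   = -2.3642

x* = (-0.6689, 0.5563, 0.3311), lambda* = (-1.3974, -1.6954)


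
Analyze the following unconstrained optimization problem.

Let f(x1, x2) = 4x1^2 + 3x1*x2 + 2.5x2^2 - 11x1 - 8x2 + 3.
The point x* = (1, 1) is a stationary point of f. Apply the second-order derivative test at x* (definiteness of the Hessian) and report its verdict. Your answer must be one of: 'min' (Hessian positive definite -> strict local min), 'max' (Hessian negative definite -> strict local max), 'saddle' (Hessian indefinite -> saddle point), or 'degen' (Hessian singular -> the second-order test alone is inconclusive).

Compute the Hessian H = grad^2 f:
  H = [[8, 3], [3, 5]]
Verify stationarity: grad f(x*) = H x* + g = (0, 0).
Eigenvalues of H: 3.1459, 9.8541.
Both eigenvalues > 0, so H is positive definite -> x* is a strict local min.

min


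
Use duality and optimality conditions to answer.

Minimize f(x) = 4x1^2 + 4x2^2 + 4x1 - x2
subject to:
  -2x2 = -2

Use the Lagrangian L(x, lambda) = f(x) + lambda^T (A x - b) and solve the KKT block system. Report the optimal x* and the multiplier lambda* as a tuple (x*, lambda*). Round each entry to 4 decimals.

Form the Lagrangian:
  L(x, lambda) = (1/2) x^T Q x + c^T x + lambda^T (A x - b)
Stationarity (grad_x L = 0): Q x + c + A^T lambda = 0.
Primal feasibility: A x = b.

This gives the KKT block system:
  [ Q   A^T ] [ x     ]   [-c ]
  [ A    0  ] [ lambda ] = [ b ]

Solving the linear system:
  x*      = (-0.5, 1)
  lambda* = (3.5)
  f(x*)   = 2

x* = (-0.5, 1), lambda* = (3.5)


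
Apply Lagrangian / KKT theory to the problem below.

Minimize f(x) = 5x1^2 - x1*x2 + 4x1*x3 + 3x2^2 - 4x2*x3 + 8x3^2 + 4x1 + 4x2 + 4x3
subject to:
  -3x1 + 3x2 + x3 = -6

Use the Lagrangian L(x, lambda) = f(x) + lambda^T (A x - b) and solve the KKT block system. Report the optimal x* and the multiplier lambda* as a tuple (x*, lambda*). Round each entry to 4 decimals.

Form the Lagrangian:
  L(x, lambda) = (1/2) x^T Q x + c^T x + lambda^T (A x - b)
Stationarity (grad_x L = 0): Q x + c + A^T lambda = 0.
Primal feasibility: A x = b.

This gives the KKT block system:
  [ Q   A^T ] [ x     ]   [-c ]
  [ A    0  ] [ lambda ] = [ b ]

Solving the linear system:
  x*      = (0.0531, -1.6956, -0.754)
  lambda* = (1.0701)
  f(x*)   = -1.5827

x* = (0.0531, -1.6956, -0.754), lambda* = (1.0701)


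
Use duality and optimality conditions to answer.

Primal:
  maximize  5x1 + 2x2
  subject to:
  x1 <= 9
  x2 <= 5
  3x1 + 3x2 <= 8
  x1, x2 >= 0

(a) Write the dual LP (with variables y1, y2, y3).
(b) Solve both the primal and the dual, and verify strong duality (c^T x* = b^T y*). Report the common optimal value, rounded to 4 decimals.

The standard primal-dual pair for 'max c^T x s.t. A x <= b, x >= 0' is:
  Dual:  min b^T y  s.t.  A^T y >= c,  y >= 0.

So the dual LP is:
  minimize  9y1 + 5y2 + 8y3
  subject to:
    y1 + 3y3 >= 5
    y2 + 3y3 >= 2
    y1, y2, y3 >= 0

Solving the primal: x* = (2.6667, 0).
  primal value c^T x* = 13.3333.
Solving the dual: y* = (0, 0, 1.6667).
  dual value b^T y* = 13.3333.
Strong duality: c^T x* = b^T y*. Confirmed.

13.3333


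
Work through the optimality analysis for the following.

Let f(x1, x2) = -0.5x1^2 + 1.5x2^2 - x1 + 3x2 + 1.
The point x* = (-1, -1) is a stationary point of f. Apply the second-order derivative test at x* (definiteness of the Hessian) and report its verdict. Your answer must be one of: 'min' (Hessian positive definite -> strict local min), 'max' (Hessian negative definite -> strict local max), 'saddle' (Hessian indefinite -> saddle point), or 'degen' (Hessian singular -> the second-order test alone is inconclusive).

Compute the Hessian H = grad^2 f:
  H = [[-1, 0], [0, 3]]
Verify stationarity: grad f(x*) = H x* + g = (0, 0).
Eigenvalues of H: -1, 3.
Eigenvalues have mixed signs, so H is indefinite -> x* is a saddle point.

saddle


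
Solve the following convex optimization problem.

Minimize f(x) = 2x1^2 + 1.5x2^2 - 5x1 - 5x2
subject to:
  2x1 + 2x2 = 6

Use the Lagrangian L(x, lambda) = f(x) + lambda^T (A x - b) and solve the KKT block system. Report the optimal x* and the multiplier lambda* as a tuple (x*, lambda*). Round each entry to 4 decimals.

Form the Lagrangian:
  L(x, lambda) = (1/2) x^T Q x + c^T x + lambda^T (A x - b)
Stationarity (grad_x L = 0): Q x + c + A^T lambda = 0.
Primal feasibility: A x = b.

This gives the KKT block system:
  [ Q   A^T ] [ x     ]   [-c ]
  [ A    0  ] [ lambda ] = [ b ]

Solving the linear system:
  x*      = (1.2857, 1.7143)
  lambda* = (-0.0714)
  f(x*)   = -7.2857

x* = (1.2857, 1.7143), lambda* = (-0.0714)


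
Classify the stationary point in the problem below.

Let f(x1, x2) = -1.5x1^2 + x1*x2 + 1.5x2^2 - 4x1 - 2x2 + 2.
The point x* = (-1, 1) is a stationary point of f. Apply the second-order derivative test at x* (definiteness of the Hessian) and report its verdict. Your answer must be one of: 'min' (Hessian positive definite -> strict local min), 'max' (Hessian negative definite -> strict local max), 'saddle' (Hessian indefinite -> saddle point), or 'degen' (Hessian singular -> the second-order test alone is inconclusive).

Compute the Hessian H = grad^2 f:
  H = [[-3, 1], [1, 3]]
Verify stationarity: grad f(x*) = H x* + g = (0, 0).
Eigenvalues of H: -3.1623, 3.1623.
Eigenvalues have mixed signs, so H is indefinite -> x* is a saddle point.

saddle


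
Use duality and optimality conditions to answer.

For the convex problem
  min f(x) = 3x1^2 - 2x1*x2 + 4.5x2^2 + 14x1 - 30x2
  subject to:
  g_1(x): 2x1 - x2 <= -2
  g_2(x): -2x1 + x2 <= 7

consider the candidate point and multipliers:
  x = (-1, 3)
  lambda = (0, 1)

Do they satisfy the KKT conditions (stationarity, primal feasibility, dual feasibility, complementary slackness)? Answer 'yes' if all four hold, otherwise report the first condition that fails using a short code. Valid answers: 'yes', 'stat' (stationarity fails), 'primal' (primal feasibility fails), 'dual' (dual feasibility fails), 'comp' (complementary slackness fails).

Gradient of f: grad f(x) = Q x + c = (2, -1)
Constraint values g_i(x) = a_i^T x - b_i:
  g_1((-1, 3)) = -3
  g_2((-1, 3)) = -2
Stationarity residual: grad f(x) + sum_i lambda_i a_i = (0, 0)
  -> stationarity OK
Primal feasibility (all g_i <= 0): OK
Dual feasibility (all lambda_i >= 0): OK
Complementary slackness (lambda_i * g_i(x) = 0 for all i): FAILS

Verdict: the first failing condition is complementary_slackness -> comp.

comp


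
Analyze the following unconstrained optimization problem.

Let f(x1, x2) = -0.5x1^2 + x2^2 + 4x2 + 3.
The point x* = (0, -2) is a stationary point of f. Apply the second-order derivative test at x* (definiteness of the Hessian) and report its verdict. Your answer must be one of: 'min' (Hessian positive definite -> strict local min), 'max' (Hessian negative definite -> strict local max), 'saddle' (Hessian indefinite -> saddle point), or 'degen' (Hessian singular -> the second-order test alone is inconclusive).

Compute the Hessian H = grad^2 f:
  H = [[-1, 0], [0, 2]]
Verify stationarity: grad f(x*) = H x* + g = (0, 0).
Eigenvalues of H: -1, 2.
Eigenvalues have mixed signs, so H is indefinite -> x* is a saddle point.

saddle


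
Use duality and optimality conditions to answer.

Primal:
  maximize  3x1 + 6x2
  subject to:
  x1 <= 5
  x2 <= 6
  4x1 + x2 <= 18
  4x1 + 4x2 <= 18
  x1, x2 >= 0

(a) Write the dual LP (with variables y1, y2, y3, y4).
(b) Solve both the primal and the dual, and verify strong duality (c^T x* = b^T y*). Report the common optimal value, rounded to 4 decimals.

The standard primal-dual pair for 'max c^T x s.t. A x <= b, x >= 0' is:
  Dual:  min b^T y  s.t.  A^T y >= c,  y >= 0.

So the dual LP is:
  minimize  5y1 + 6y2 + 18y3 + 18y4
  subject to:
    y1 + 4y3 + 4y4 >= 3
    y2 + y3 + 4y4 >= 6
    y1, y2, y3, y4 >= 0

Solving the primal: x* = (0, 4.5).
  primal value c^T x* = 27.
Solving the dual: y* = (0, 0, 0, 1.5).
  dual value b^T y* = 27.
Strong duality: c^T x* = b^T y*. Confirmed.

27


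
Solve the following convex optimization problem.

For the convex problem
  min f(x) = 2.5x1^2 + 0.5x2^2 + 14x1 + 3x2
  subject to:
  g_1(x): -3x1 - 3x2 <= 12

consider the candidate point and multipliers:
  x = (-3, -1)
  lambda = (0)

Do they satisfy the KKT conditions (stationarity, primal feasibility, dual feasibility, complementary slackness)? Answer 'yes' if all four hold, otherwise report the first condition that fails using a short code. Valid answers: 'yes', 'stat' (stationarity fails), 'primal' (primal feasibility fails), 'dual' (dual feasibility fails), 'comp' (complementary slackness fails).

Gradient of f: grad f(x) = Q x + c = (-1, 2)
Constraint values g_i(x) = a_i^T x - b_i:
  g_1((-3, -1)) = 0
Stationarity residual: grad f(x) + sum_i lambda_i a_i = (-1, 2)
  -> stationarity FAILS
Primal feasibility (all g_i <= 0): OK
Dual feasibility (all lambda_i >= 0): OK
Complementary slackness (lambda_i * g_i(x) = 0 for all i): OK

Verdict: the first failing condition is stationarity -> stat.

stat


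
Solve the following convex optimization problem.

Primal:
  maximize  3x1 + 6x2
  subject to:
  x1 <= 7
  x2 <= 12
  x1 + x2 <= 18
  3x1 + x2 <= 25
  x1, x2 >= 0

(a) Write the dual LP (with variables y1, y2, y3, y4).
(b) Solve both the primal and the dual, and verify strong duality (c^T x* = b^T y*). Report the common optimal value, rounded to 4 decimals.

The standard primal-dual pair for 'max c^T x s.t. A x <= b, x >= 0' is:
  Dual:  min b^T y  s.t.  A^T y >= c,  y >= 0.

So the dual LP is:
  minimize  7y1 + 12y2 + 18y3 + 25y4
  subject to:
    y1 + y3 + 3y4 >= 3
    y2 + y3 + y4 >= 6
    y1, y2, y3, y4 >= 0

Solving the primal: x* = (4.3333, 12).
  primal value c^T x* = 85.
Solving the dual: y* = (0, 5, 0, 1).
  dual value b^T y* = 85.
Strong duality: c^T x* = b^T y*. Confirmed.

85


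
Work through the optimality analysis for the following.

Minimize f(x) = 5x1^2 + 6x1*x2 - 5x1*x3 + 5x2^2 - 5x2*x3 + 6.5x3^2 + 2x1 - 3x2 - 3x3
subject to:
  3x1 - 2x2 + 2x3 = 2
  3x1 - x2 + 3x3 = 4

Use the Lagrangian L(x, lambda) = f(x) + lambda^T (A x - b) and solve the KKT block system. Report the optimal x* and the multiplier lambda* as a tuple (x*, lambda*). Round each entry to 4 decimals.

Form the Lagrangian:
  L(x, lambda) = (1/2) x^T Q x + c^T x + lambda^T (A x - b)
Stationarity (grad_x L = 0): Q x + c + A^T lambda = 0.
Primal feasibility: A x = b.

This gives the KKT block system:
  [ Q   A^T ] [ x     ]   [-c ]
  [ A    0  ] [ lambda ] = [ b ]

Solving the linear system:
  x*      = (0.38, 0.785, 1.215)
  lambda* = (2.534, -4.0125)
  f(x*)   = 2.871

x* = (0.38, 0.785, 1.215), lambda* = (2.534, -4.0125)


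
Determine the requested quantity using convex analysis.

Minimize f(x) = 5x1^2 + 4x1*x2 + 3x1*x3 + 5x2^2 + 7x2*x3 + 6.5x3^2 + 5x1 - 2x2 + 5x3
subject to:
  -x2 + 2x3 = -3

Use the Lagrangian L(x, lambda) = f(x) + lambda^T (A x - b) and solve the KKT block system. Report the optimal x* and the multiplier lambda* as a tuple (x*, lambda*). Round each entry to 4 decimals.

Form the Lagrangian:
  L(x, lambda) = (1/2) x^T Q x + c^T x + lambda^T (A x - b)
Stationarity (grad_x L = 0): Q x + c + A^T lambda = 0.
Primal feasibility: A x = b.

This gives the KKT block system:
  [ Q   A^T ] [ x     ]   [-c ]
  [ A    0  ] [ lambda ] = [ b ]

Solving the linear system:
  x*      = (-0.6894, 1.1626, -0.9187)
  lambda* = (0.4369)
  f(x*)   = -4.5276

x* = (-0.6894, 1.1626, -0.9187), lambda* = (0.4369)


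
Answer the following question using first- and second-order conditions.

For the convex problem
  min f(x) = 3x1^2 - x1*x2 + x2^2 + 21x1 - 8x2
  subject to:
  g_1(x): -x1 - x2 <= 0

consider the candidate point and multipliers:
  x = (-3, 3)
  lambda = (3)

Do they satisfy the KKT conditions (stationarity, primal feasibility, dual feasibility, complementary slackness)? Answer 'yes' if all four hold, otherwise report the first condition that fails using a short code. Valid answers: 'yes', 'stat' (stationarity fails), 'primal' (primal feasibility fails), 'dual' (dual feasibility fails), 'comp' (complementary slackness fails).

Gradient of f: grad f(x) = Q x + c = (0, 1)
Constraint values g_i(x) = a_i^T x - b_i:
  g_1((-3, 3)) = 0
Stationarity residual: grad f(x) + sum_i lambda_i a_i = (-3, -2)
  -> stationarity FAILS
Primal feasibility (all g_i <= 0): OK
Dual feasibility (all lambda_i >= 0): OK
Complementary slackness (lambda_i * g_i(x) = 0 for all i): OK

Verdict: the first failing condition is stationarity -> stat.

stat


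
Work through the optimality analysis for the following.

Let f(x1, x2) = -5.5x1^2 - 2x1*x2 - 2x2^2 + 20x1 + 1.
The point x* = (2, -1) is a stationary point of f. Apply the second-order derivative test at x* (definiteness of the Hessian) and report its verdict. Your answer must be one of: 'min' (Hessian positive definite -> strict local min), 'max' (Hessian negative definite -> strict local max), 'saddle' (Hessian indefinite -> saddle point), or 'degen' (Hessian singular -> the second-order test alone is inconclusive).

Compute the Hessian H = grad^2 f:
  H = [[-11, -2], [-2, -4]]
Verify stationarity: grad f(x*) = H x* + g = (0, 0).
Eigenvalues of H: -11.5311, -3.4689.
Both eigenvalues < 0, so H is negative definite -> x* is a strict local max.

max


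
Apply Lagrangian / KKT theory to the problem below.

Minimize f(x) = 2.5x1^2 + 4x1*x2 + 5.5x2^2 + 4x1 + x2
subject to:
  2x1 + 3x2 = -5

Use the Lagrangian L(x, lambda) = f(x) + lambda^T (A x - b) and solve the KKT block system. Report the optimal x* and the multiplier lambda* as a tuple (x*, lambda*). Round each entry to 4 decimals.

Form the Lagrangian:
  L(x, lambda) = (1/2) x^T Q x + c^T x + lambda^T (A x - b)
Stationarity (grad_x L = 0): Q x + c + A^T lambda = 0.
Primal feasibility: A x = b.

This gives the KKT block system:
  [ Q   A^T ] [ x     ]   [-c ]
  [ A    0  ] [ lambda ] = [ b ]

Solving the linear system:
  x*      = (-1.9512, -0.3659)
  lambda* = (3.6098)
  f(x*)   = 4.939

x* = (-1.9512, -0.3659), lambda* = (3.6098)


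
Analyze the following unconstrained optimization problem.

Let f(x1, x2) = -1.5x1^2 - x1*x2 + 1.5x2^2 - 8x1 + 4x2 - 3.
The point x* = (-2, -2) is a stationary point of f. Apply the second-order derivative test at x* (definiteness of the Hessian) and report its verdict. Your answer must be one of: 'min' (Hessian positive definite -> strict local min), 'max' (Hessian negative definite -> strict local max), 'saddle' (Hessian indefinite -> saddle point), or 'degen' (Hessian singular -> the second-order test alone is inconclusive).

Compute the Hessian H = grad^2 f:
  H = [[-3, -1], [-1, 3]]
Verify stationarity: grad f(x*) = H x* + g = (0, 0).
Eigenvalues of H: -3.1623, 3.1623.
Eigenvalues have mixed signs, so H is indefinite -> x* is a saddle point.

saddle


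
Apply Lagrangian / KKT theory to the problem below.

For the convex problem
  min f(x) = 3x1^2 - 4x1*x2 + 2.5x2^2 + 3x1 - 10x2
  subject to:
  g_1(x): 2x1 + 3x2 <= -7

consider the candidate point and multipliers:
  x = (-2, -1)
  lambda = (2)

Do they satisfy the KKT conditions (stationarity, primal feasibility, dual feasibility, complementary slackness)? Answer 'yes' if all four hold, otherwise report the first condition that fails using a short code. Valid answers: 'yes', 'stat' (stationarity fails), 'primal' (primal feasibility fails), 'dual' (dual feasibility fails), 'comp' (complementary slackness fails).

Gradient of f: grad f(x) = Q x + c = (-5, -7)
Constraint values g_i(x) = a_i^T x - b_i:
  g_1((-2, -1)) = 0
Stationarity residual: grad f(x) + sum_i lambda_i a_i = (-1, -1)
  -> stationarity FAILS
Primal feasibility (all g_i <= 0): OK
Dual feasibility (all lambda_i >= 0): OK
Complementary slackness (lambda_i * g_i(x) = 0 for all i): OK

Verdict: the first failing condition is stationarity -> stat.

stat


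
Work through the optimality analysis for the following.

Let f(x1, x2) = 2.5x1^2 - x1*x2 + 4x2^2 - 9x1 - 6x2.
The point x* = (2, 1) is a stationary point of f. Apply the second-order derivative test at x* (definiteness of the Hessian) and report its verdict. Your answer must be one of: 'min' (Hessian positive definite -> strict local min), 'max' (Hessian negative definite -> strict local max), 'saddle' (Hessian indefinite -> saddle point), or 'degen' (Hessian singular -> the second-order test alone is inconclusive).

Compute the Hessian H = grad^2 f:
  H = [[5, -1], [-1, 8]]
Verify stationarity: grad f(x*) = H x* + g = (0, 0).
Eigenvalues of H: 4.6972, 8.3028.
Both eigenvalues > 0, so H is positive definite -> x* is a strict local min.

min


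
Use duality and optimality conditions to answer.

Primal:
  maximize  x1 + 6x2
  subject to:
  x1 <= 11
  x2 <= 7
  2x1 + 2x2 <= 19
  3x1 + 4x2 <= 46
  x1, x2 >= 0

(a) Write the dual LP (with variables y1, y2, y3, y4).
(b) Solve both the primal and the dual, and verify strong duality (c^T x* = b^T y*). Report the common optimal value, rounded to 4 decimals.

The standard primal-dual pair for 'max c^T x s.t. A x <= b, x >= 0' is:
  Dual:  min b^T y  s.t.  A^T y >= c,  y >= 0.

So the dual LP is:
  minimize  11y1 + 7y2 + 19y3 + 46y4
  subject to:
    y1 + 2y3 + 3y4 >= 1
    y2 + 2y3 + 4y4 >= 6
    y1, y2, y3, y4 >= 0

Solving the primal: x* = (2.5, 7).
  primal value c^T x* = 44.5.
Solving the dual: y* = (0, 5, 0.5, 0).
  dual value b^T y* = 44.5.
Strong duality: c^T x* = b^T y*. Confirmed.

44.5


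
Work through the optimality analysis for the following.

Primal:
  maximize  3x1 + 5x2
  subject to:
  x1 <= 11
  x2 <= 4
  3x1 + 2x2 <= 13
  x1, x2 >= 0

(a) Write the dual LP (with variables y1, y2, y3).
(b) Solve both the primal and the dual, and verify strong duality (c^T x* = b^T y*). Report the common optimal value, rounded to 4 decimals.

The standard primal-dual pair for 'max c^T x s.t. A x <= b, x >= 0' is:
  Dual:  min b^T y  s.t.  A^T y >= c,  y >= 0.

So the dual LP is:
  minimize  11y1 + 4y2 + 13y3
  subject to:
    y1 + 3y3 >= 3
    y2 + 2y3 >= 5
    y1, y2, y3 >= 0

Solving the primal: x* = (1.6667, 4).
  primal value c^T x* = 25.
Solving the dual: y* = (0, 3, 1).
  dual value b^T y* = 25.
Strong duality: c^T x* = b^T y*. Confirmed.

25


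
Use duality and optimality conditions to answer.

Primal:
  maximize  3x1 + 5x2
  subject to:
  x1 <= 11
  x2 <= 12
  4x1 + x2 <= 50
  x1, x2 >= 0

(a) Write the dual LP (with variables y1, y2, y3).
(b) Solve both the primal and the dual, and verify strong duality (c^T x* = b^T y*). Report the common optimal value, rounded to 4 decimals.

The standard primal-dual pair for 'max c^T x s.t. A x <= b, x >= 0' is:
  Dual:  min b^T y  s.t.  A^T y >= c,  y >= 0.

So the dual LP is:
  minimize  11y1 + 12y2 + 50y3
  subject to:
    y1 + 4y3 >= 3
    y2 + y3 >= 5
    y1, y2, y3 >= 0

Solving the primal: x* = (9.5, 12).
  primal value c^T x* = 88.5.
Solving the dual: y* = (0, 4.25, 0.75).
  dual value b^T y* = 88.5.
Strong duality: c^T x* = b^T y*. Confirmed.

88.5


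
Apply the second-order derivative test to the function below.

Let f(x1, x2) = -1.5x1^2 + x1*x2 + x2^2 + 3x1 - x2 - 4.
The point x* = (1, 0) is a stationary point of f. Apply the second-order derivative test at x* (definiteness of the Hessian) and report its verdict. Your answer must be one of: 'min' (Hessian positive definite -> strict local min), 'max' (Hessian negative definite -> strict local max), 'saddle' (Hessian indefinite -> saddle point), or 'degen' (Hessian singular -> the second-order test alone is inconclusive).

Compute the Hessian H = grad^2 f:
  H = [[-3, 1], [1, 2]]
Verify stationarity: grad f(x*) = H x* + g = (0, 0).
Eigenvalues of H: -3.1926, 2.1926.
Eigenvalues have mixed signs, so H is indefinite -> x* is a saddle point.

saddle


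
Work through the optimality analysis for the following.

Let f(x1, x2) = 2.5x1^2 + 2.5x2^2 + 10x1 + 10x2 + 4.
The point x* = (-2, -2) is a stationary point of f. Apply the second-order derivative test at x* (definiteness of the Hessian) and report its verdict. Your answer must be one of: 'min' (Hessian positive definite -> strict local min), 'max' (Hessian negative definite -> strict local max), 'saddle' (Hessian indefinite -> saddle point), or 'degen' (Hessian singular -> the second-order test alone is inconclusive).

Compute the Hessian H = grad^2 f:
  H = [[5, 0], [0, 5]]
Verify stationarity: grad f(x*) = H x* + g = (0, 0).
Eigenvalues of H: 5, 5.
Both eigenvalues > 0, so H is positive definite -> x* is a strict local min.

min


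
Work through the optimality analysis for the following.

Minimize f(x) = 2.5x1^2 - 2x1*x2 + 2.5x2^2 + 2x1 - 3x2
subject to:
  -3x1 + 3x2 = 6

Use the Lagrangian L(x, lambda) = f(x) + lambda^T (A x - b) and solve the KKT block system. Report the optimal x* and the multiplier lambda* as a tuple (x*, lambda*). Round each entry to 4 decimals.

Form the Lagrangian:
  L(x, lambda) = (1/2) x^T Q x + c^T x + lambda^T (A x - b)
Stationarity (grad_x L = 0): Q x + c + A^T lambda = 0.
Primal feasibility: A x = b.

This gives the KKT block system:
  [ Q   A^T ] [ x     ]   [-c ]
  [ A    0  ] [ lambda ] = [ b ]

Solving the linear system:
  x*      = (-0.8333, 1.1667)
  lambda* = (-1.5)
  f(x*)   = 1.9167

x* = (-0.8333, 1.1667), lambda* = (-1.5)
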